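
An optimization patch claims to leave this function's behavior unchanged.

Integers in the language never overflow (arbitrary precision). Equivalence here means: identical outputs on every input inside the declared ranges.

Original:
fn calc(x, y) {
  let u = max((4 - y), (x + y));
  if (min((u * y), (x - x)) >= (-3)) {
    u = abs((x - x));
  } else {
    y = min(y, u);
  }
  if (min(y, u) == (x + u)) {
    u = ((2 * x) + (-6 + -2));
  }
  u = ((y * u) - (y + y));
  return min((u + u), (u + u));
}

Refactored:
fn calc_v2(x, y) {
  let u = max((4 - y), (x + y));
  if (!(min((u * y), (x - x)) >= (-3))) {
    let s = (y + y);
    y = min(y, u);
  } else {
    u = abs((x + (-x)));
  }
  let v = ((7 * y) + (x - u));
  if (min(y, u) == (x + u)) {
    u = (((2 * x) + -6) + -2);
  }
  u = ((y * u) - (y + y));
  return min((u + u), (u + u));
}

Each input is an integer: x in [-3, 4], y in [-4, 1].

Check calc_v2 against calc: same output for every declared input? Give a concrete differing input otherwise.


Side by side, the visible changes include: local variable names differ; and boolean connective usage differs; and statement counts differ; and arithmetic usage differs; and constant usage differs.
One worked example (x=-3, y=-1) — calc: u becomes 5; next (min((u * y), (x - x)) >= (-3)) evaluates to false; next y becomes -1; next (min(y, u) == (x + u)) evaluates to false; next u becomes -3; next final value -6; calc_v2: u becomes 5; next (!(min((u * y), (x - x)) >= (-3))) evaluates to true; next s becomes -2; next y becomes -1; next v becomes -15; next (min(y, u) == (x + u)) evaluates to false; next u becomes -3; next final value -6; agreement on -6.
Sweeping the whole domain (48 inputs) finds no disagreement.
verdict: equivalent


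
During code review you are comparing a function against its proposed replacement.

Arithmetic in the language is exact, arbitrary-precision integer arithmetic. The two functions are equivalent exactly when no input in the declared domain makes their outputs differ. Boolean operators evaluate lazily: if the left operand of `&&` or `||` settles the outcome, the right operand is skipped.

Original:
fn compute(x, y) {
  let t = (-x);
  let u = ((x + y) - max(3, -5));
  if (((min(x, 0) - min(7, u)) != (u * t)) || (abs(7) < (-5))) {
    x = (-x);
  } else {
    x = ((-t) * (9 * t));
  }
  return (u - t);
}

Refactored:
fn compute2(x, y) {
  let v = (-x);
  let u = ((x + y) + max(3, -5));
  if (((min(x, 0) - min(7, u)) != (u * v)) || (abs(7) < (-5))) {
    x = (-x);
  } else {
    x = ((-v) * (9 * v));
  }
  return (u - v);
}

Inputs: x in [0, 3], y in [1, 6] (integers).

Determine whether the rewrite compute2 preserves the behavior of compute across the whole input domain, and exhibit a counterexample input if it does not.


Not equivalent: x=0, y=1 separates them (-2 vs 4).
compute: t = 0; u = -2; (((min(x, 0) - min(7, u)) != (u * t)) || (abs(7) < (-5))) -> true; x = 0; return -2
compute2: v = 0; u = 4; (((min(x, 0) - min(7, u)) != (u * v)) || (abs(7) < (-5))) -> true; x = 0; return 4
verdict: not equivalent; witness: x=0, y=1


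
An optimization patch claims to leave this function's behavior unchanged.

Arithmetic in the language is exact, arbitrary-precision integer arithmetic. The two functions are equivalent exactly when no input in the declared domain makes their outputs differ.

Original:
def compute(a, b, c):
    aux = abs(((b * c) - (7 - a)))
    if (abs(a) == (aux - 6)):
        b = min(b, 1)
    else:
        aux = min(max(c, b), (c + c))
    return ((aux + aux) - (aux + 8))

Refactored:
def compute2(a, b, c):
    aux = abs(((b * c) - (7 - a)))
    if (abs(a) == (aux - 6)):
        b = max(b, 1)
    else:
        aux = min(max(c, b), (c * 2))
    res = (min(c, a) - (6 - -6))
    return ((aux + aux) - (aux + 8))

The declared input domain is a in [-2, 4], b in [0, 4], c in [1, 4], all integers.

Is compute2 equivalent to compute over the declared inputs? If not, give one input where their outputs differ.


Although `min(b, 1)` became `max(b, 1)`, no input in the stated domain can expose it.
Spot check at a=4, b=0, c=3 — compute: aux := 3 | (abs(a) == (aux - 6)): false | aux := 3 | result -5. compute2: aux := 3 | (abs(a) == (aux - 6)): false | aux := 3 | res := -9 | result -5. Both give -5.
Every one of the 140 inputs gives matching results.
verdict: equivalent


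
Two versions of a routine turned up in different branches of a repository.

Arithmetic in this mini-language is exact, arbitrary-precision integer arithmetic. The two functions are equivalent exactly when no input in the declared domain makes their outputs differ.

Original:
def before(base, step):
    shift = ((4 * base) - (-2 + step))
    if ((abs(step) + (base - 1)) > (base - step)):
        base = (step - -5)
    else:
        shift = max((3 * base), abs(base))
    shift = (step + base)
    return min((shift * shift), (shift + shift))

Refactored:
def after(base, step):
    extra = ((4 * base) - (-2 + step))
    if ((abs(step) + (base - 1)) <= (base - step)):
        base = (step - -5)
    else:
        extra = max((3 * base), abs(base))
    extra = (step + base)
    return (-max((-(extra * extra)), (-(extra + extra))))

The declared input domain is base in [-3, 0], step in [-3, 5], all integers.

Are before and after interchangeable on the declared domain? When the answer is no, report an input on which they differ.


Run the pair on base=-3, step=-3.
before: shift becomes -7; next ((abs(step) + (base - 1)) > (base - step)) evaluates to false; next shift becomes 3; next shift becomes -6; next final value -12
after: extra becomes -7; next ((abs(step) + (base - 1)) <= (base - step)) evaluates to true; next base becomes 2; next extra becomes -1; next final value -2
-12 and -2 differ, so these are not the same function on this domain.
verdict: not equivalent; witness: base=-3, step=-3


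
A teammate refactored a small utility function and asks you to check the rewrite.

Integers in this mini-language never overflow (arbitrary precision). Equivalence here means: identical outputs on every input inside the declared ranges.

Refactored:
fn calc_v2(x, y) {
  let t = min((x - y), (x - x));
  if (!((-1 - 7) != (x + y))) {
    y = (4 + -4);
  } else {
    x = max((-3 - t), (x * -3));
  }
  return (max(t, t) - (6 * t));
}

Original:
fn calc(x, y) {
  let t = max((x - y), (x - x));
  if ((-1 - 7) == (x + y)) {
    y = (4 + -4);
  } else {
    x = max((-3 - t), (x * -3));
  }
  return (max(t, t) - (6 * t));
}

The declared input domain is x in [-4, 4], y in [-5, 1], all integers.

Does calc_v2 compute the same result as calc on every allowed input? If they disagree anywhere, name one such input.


The rewrite breaks on x=-4, y=-5, where the results are -5 and 0.
calc: t=1, then ((-1 - 7) == (x + y)) is false, then x=12, then returns -5
calc_v2: t=0, then (!((-1 - 7) != (x + y))) is false, then x=12, then returns 0
verdict: not equivalent; witness: x=-4, y=-5


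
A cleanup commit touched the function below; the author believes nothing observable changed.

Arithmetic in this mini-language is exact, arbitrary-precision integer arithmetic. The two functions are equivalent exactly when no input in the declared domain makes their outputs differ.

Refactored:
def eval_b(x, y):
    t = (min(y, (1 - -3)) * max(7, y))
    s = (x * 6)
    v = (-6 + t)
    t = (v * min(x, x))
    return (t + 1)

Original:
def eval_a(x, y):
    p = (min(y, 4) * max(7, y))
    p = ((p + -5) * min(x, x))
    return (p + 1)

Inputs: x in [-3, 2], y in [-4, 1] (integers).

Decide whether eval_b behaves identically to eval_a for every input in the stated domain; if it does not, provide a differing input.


Take x=-3, y=-4.
eval_a: p = -28; p = 99; return 100
eval_b: t = -28; s = -18; v = -34; t = 102; return 103
100 != 103, so the rewrite changes behavior.
verdict: not equivalent; witness: x=-3, y=-4


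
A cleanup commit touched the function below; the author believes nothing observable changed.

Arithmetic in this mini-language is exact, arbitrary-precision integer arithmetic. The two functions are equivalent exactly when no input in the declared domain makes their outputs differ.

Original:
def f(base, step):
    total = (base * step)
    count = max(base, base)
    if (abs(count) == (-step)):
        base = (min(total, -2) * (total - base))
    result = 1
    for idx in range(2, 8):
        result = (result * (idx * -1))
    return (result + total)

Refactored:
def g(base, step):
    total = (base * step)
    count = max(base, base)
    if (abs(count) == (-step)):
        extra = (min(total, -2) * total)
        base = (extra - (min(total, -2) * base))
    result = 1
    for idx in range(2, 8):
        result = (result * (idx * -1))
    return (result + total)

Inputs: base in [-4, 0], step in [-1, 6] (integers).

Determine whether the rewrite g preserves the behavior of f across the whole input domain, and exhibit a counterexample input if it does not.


Equivalent — the differences include min/max/abs usage differs; also statement counts differ; also arithmetic usage differs; also constant usage differs; also local variable names differ, yet no declared input distinguishes the two.
One worked example (base=0, step=6) — f: total=0, then count=0, then (abs(count) == (-step)) is false, then result=1, then (idx=2), then result=-2, then (idx=3), then result=6, then (idx=4), then result=-24, then (idx=5), then result=120, then (idx=6), then result=-720, then (idx=7), then result=5040, then returns 5040; g: total=0, then count=0, then (abs(count) == (-step)) is false, then result=1, then (idx=2), then result=-2, then (idx=3), then result=6, then (idx=4), then result=-24, then (idx=5), then result=120, then (idx=6), then result=-720, then (idx=7), then result=5040, then returns 5040; agreement on 5040.
Checked all 40 inputs in the declared domain: the outputs agree on every one.
verdict: equivalent


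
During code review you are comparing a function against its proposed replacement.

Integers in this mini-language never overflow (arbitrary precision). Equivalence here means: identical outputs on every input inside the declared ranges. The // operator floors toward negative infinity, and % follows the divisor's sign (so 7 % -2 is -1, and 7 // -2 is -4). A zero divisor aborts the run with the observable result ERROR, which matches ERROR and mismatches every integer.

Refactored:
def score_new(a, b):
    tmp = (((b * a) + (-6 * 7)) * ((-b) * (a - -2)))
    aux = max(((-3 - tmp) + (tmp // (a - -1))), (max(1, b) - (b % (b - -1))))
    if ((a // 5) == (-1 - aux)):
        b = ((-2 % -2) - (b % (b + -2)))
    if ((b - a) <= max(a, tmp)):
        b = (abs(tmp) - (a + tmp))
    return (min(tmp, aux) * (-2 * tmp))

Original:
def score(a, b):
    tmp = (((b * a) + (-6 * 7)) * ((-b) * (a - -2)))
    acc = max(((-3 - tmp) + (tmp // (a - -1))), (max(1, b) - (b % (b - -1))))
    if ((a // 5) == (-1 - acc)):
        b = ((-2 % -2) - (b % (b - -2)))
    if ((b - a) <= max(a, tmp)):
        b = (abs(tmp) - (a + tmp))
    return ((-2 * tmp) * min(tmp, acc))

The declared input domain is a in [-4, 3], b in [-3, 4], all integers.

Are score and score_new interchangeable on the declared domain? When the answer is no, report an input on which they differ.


Not equivalent: a=-2, b=2 separates them (0 vs ERROR).
score: tmp becomes 0; next acc becomes 0; next ((a // 5) == (-1 - acc)) evaluates to true; next b becomes -2; next ((b - a) <= max(a, tmp)) evaluates to true; next b becomes 2; next final value 0
score_new: tmp becomes 0; next aux becomes 0; next ((a // 5) == (-1 - aux)) evaluates to true; next hits division by zero so the output is ERROR
verdict: not equivalent; witness: a=-2, b=2


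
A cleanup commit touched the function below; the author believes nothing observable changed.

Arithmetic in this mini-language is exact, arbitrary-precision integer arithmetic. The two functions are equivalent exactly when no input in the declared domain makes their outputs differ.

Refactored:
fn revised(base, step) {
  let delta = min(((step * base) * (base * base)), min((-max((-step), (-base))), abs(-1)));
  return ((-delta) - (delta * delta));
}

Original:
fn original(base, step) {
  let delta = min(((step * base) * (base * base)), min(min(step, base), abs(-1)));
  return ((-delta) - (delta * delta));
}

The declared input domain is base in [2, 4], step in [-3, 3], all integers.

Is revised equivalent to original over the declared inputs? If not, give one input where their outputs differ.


Differences: min/max/abs usage differs — yet all 21 inputs agree.
verdict: equivalent


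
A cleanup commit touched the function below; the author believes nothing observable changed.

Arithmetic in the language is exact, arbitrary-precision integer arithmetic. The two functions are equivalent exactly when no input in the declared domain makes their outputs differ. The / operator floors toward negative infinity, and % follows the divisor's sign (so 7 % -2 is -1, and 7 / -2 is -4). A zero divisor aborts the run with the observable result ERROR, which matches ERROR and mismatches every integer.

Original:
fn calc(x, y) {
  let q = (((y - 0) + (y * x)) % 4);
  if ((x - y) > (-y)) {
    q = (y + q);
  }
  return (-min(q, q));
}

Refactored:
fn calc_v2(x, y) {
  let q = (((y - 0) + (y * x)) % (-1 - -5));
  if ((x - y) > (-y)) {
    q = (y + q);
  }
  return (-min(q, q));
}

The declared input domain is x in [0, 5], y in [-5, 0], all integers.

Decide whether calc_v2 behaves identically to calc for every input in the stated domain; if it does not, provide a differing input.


Side by side, the visible changes include: arithmetic usage differs, plus constant usage differs.
One worked example (x=2, y=-1) — calc: q becomes 1; next ((x - y) > (-y)) evaluates to true; next q becomes 0; next final value 0; calc_v2: q becomes 1; next ((x - y) > (-y)) evaluates to true; next q becomes 0; next final value 0; agreement on 0.
An exhaustive pass over the 36 declared inputs shows identical outputs.
verdict: equivalent


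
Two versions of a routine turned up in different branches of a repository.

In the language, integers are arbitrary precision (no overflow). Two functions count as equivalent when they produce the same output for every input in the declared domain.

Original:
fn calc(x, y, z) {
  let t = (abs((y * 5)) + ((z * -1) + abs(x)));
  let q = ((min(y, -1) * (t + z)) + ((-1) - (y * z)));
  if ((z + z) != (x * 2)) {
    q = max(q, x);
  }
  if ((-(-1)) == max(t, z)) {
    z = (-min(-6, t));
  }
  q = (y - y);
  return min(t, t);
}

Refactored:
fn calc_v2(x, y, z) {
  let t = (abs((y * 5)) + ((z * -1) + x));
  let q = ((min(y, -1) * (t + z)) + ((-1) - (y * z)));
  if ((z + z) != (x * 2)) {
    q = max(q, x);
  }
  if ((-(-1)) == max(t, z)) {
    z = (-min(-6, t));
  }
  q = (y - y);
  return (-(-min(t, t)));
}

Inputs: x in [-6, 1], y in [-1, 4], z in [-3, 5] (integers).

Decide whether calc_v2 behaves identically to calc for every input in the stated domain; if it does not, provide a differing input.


Evaluate both at x=-6, y=-1, z=-3.
calc: t=14, then q=-15, then ((z + z) != (x * 2)) is true, then q=-6, then ((-(-1)) == max(t, z)) is false, then q=0, then returns 14
calc_v2: t=2, then q=-3, then ((z + z) != (x * 2)) is true, then q=-3, then ((-(-1)) == max(t, z)) is false, then q=0, then returns 2
14 != 2, so the rewrite changes behavior.
verdict: not equivalent; witness: x=-6, y=-1, z=-3


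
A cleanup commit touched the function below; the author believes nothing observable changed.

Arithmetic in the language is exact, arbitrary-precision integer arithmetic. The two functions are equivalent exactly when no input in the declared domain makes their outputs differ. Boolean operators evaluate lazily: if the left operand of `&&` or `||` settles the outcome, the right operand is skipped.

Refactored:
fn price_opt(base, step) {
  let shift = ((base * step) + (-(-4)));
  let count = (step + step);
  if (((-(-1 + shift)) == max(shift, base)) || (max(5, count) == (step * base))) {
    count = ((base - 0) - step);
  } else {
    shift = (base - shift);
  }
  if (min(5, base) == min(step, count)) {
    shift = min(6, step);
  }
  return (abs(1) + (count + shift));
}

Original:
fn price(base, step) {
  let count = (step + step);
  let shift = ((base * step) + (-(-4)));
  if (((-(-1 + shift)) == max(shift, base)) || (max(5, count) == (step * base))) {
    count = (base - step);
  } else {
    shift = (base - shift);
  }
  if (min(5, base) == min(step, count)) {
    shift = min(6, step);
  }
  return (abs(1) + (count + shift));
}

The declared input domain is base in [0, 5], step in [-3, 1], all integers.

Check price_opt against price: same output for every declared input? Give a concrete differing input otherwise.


Although constant usage differs, plus arithmetic usage differs, 30/30 inputs agree.
verdict: equivalent


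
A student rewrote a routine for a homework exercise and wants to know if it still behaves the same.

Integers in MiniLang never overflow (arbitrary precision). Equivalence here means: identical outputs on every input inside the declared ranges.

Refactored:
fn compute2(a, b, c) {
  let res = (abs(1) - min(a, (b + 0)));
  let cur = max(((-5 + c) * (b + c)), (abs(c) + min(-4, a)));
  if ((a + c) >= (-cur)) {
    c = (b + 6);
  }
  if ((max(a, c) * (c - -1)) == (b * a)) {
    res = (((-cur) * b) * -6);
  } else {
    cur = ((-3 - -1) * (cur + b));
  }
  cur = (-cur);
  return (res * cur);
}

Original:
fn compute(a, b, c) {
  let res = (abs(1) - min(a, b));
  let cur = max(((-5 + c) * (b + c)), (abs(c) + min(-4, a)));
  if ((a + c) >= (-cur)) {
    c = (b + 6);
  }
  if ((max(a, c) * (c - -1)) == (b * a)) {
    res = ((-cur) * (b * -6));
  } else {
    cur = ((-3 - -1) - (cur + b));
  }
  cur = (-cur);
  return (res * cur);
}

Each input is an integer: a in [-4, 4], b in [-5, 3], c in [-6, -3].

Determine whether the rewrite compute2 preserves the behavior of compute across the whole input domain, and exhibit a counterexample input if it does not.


Input a=-4, b=-5, c=-6: 708 from compute versus 1392 from compute2.
verdict: not equivalent; witness: a=-4, b=-5, c=-6


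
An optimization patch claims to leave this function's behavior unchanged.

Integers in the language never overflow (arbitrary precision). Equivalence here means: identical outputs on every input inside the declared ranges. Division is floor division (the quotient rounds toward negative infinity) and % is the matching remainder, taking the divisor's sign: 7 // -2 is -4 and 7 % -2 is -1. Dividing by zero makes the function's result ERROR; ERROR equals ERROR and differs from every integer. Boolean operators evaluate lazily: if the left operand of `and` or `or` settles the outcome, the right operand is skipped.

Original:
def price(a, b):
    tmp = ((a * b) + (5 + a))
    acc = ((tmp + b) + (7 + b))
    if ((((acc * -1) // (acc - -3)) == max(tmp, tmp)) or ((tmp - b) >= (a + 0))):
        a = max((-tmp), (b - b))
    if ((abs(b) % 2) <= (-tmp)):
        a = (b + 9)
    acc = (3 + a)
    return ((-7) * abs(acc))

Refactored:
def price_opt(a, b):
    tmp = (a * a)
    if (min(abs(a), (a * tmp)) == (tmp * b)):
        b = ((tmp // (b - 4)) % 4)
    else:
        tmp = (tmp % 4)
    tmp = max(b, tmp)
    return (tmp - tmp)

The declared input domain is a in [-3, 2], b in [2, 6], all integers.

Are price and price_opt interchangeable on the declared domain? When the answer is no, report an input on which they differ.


There is a counterexample at a=-3, b=2: -98 on one side, 0 on the other.
price: tmp=-4, then acc=7, then ((((acc * -1) // (acc - -3)) == max(tmp, tmp)) or ((tmp - b) >= (a + 0))) is false, then ((abs(b) % 2) <= (-tmp)) is true, then a=11, then acc=14, then returns -98
price_opt: tmp=9, then (min(abs(a), (a * tmp)) == (tmp * b)) is false, then tmp=1, then tmp=2, then returns 0
verdict: not equivalent; witness: a=-3, b=2


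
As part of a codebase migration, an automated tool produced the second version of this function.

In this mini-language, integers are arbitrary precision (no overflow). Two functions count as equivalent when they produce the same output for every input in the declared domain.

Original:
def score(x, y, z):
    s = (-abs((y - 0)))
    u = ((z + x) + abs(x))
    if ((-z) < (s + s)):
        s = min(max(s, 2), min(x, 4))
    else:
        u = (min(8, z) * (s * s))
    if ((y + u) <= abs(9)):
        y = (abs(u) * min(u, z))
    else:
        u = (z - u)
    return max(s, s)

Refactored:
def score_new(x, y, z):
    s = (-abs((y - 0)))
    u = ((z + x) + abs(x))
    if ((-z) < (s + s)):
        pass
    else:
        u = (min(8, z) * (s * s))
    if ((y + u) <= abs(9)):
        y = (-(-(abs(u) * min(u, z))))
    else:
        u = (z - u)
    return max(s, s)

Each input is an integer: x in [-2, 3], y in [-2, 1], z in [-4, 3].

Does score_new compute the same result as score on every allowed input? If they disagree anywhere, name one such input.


Not equivalent: x=-2, y=-1, z=3 separates them (-2 vs -1).
score: s = -1; u = 3; ((-z) < (s + s)) -> true; s = -2; ((y + u) <= abs(9)) -> true; y = 9; return -2
score_new: s = -1; u = 3; ((-z) < (s + s)) -> true; ((y + u) <= abs(9)) -> true; y = 9; return -1
verdict: not equivalent; witness: x=-2, y=-1, z=3


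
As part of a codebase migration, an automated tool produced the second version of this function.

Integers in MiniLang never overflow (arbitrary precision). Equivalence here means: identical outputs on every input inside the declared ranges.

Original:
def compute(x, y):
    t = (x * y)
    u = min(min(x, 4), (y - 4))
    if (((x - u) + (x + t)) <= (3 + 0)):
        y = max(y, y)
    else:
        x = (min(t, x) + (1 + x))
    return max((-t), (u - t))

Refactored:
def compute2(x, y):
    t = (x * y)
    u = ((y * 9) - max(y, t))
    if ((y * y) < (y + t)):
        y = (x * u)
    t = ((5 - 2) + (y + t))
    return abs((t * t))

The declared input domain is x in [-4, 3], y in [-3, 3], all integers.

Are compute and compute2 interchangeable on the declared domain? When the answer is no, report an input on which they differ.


Not equivalent: x=-4, y=-3 separates them (-12 vs 144).
compute: t = 12; u = -7; (((x - u) + (x + t)) <= (3 + 0)) -> false; x = -7; return -12
compute2: t = 12; u = -39; ((y * y) < (y + t)) -> false; t = 12; return 144
verdict: not equivalent; witness: x=-4, y=-3


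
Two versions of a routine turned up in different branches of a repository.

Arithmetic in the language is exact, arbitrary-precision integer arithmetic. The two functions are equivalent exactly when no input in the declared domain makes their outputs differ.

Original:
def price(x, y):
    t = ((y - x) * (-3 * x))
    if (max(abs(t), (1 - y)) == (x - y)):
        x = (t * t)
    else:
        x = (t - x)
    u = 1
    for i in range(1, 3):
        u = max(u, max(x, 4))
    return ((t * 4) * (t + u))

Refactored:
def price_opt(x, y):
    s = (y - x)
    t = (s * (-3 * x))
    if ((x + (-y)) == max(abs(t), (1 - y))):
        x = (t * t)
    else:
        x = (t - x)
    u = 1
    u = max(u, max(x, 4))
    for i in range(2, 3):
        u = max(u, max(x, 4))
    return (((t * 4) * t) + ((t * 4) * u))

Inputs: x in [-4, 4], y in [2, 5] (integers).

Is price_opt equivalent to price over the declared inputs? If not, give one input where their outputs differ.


Side by side, the visible changes include: local variable names differ; also min/max/abs usage differs; also constant usage differs; also loop structure differs; also arithmetic usage differs; also statement counts differ.
Spot check at x=4, y=4 — price: t := 0 | (max(abs(t), (1 - y)) == (x - y)): true | x := 0 | u := 1 | iter i=1: | u := 4 | iter i=2: | u := 4 | result 0. price_opt: s := 0 | t := 0 | ((x + (-y)) == max(abs(t), (1 - y))): true | x := 0 | u := 1 | u := 4 | iter i=2: | u := 4 | result 0. Both give 0.
Sweeping the whole domain (36 inputs) finds no disagreement.
verdict: equivalent


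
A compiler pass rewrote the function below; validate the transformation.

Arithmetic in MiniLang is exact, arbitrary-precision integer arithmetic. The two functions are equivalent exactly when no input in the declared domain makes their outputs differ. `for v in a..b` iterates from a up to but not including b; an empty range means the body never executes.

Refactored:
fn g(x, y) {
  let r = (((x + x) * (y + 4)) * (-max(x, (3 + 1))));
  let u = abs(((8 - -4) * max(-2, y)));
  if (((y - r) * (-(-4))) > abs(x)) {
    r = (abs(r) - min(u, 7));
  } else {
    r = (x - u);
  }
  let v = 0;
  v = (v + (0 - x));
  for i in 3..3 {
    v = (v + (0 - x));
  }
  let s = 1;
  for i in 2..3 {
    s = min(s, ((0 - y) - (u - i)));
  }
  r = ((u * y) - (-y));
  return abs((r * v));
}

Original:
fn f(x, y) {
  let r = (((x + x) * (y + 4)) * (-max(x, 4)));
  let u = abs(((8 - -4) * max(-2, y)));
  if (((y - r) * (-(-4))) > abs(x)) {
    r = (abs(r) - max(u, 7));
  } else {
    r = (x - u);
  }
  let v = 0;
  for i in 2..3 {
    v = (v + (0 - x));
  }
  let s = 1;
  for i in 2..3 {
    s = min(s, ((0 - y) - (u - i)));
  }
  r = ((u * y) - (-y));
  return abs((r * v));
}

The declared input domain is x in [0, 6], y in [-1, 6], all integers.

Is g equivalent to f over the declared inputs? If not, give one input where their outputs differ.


Equivalent. The one real change (`max(u, 7)` became `min(u, 7)`) has no effect anywhere in the declared ranges.
Across all 56 domain points the two functions coincide.
One worked example (x=2, y=0) — f: r becomes -64; next u becomes 0; next (((y - r) * (-(-4))) > abs(x)) evaluates to true; next r becomes 57; next v becomes 0; next at i=2:; next v becomes -2; next s becomes 1; next at i=2:; next s becomes 1; next r becomes 0; next final value 0; g: r becomes -64; next u becomes 0; next (((y - r) * (-(-4))) > abs(x)) evaluates to true; next r becomes 64; next v becomes 0; next v becomes -2; next i never enters its loop body; next s becomes 1; next at i=2:; next s becomes 1; next r becomes 0; next final value 0; agreement on 0.
verdict: equivalent


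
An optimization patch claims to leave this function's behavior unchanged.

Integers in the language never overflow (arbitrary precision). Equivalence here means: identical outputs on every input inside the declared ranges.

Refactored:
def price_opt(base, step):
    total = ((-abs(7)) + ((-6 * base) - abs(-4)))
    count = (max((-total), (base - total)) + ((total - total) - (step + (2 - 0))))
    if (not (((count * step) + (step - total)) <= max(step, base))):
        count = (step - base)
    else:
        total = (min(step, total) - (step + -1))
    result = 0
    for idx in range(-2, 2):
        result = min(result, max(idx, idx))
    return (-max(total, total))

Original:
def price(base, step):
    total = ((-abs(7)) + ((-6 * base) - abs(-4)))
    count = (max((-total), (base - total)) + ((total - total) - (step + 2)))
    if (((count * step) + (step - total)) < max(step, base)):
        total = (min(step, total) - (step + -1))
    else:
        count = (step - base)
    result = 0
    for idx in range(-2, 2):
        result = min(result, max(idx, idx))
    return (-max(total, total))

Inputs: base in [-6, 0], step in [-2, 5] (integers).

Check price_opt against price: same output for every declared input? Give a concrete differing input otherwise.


Not equivalent: base=0, step=-1 separates them (11 vs 9).
price: total=-11, then count=10, then (((count * step) + (step - total)) < max(step, base)) is false, then count=-1, then result=0, then (idx=-2), then result=-2, then (idx=-1), then result=-2, then (idx=0), then result=-2, then (idx=1), then result=-2, then returns 11
price_opt: total=-11, then count=10, then (not (((count * step) + (step - total)) <= max(step, base))) is false, then total=-9, then result=0, then (idx=-2), then result=-2, then (idx=-1), then result=-2, then (idx=0), then result=-2, then (idx=1), then result=-2, then returns 9
verdict: not equivalent; witness: base=0, step=-1


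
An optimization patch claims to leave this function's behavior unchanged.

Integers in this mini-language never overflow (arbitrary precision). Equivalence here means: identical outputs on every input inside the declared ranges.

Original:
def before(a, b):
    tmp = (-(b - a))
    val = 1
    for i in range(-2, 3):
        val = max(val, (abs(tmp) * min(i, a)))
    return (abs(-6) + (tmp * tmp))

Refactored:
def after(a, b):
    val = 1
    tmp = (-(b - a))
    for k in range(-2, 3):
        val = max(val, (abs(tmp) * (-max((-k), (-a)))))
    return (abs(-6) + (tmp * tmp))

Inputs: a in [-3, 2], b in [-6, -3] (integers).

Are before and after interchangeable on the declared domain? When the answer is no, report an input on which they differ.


Reading the diff, among the changes: local variable names differ; min/max/abs usage differs.
As a probe, take a=0, b=-4: before runs tmp = 4; val = 1; [i=-2]; val = 1; [i=-1]; val = 1; [i=0]; val = 1; [i=1]; val = 1; [i=2]; val = 1; return 22; after runs val = 1; tmp = 4; [k=-2]; val = 1; [k=-1]; val = 1; [k=0]; val = 1; [k=1]; val = 1; [k=2]; val = 1; return 22; both end at 22.
Across all 24 domain points the two functions coincide.
verdict: equivalent


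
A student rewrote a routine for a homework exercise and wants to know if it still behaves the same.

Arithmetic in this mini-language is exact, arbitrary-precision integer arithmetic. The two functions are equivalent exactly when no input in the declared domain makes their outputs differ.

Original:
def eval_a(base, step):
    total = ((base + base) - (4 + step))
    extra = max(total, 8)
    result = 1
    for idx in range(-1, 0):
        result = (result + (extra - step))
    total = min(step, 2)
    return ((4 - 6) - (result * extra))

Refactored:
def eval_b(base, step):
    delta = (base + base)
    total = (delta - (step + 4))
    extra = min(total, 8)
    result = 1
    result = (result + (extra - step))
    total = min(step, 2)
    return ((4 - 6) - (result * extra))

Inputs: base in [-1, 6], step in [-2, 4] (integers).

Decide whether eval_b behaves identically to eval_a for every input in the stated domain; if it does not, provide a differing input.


At base=-1, step=-2: eval_a gives -90, eval_b gives -6.
verdict: not equivalent; witness: base=-1, step=-2


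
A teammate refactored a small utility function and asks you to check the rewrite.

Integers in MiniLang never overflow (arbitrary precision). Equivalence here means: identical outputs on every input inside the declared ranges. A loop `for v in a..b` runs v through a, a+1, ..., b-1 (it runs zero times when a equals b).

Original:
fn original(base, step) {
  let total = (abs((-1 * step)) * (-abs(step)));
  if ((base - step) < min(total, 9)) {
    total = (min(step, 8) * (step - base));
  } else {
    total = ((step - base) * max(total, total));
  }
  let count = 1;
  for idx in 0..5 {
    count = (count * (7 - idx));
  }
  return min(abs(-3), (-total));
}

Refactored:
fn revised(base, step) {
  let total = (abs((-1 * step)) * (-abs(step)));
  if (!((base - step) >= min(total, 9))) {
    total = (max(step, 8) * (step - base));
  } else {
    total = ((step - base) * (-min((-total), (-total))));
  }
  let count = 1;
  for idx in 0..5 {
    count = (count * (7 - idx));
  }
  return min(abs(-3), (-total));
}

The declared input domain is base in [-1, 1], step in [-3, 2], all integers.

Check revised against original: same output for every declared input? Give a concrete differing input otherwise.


Take base=-1, step=0.
original: total=0, then ((base - step) < min(total, 9)) is true, then total=0, then count=1, then (idx=0), then count=7, then (idx=1), then count=42, then (idx=2), then count=210, then (idx=3), then count=840, then (idx=4), then count=2520, then returns 0
revised: total=0, then (!((base - step) >= min(total, 9))) is true, then total=8, then count=1, then (idx=0), then count=7, then (idx=1), then count=42, then (idx=2), then count=210, then (idx=3), then count=840, then (idx=4), then count=2520, then returns -8
0 vs -8 — the two versions disagree here.
verdict: not equivalent; witness: base=-1, step=0


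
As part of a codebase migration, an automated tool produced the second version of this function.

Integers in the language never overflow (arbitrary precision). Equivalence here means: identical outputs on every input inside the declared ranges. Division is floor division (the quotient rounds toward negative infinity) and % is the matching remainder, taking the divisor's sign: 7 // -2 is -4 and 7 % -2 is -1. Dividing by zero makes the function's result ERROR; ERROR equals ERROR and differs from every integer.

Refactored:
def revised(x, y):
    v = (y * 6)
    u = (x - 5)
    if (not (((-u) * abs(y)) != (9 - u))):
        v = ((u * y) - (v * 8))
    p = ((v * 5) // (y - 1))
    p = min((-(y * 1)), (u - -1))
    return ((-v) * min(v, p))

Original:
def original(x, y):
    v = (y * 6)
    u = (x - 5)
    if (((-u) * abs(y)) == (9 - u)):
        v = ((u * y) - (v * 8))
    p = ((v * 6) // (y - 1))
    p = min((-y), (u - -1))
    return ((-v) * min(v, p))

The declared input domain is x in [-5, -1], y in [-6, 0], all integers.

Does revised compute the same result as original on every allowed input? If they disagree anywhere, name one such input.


Equivalent. The edit looks behavioral (`6` became `5`), but over these ranges it never changes the outcome.
Across all 35 domain points the two functions coincide.
Spot check at x=-3, y=-3 — original: v becomes -18; next u becomes -8; next (((-u) * abs(y)) == (9 - u)) evaluates to false; next p becomes 27; next p becomes -7; next final value -324. revised: v becomes -18; next u becomes -8; next (not (((-u) * abs(y)) != (9 - u))) evaluates to false; next p becomes 22; next p becomes -7; next final value -324. Both give -324.
verdict: equivalent


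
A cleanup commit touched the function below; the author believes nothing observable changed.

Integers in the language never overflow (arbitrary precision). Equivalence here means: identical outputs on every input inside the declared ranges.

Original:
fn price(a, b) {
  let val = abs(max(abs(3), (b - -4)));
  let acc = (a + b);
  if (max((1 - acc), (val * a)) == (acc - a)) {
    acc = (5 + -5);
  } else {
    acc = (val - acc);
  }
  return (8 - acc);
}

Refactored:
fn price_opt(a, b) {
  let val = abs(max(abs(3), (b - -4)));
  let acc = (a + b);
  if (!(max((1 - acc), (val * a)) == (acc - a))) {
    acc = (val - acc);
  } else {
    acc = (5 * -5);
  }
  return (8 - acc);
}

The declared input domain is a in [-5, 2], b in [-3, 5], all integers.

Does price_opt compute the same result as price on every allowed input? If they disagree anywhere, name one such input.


The rewrite breaks on a=-5, b=3, where the results are 8 and 33.
price: val=7, then acc=-2, then (max((1 - acc), (val * a)) == (acc - a)) is true, then acc=0, then returns 8
price_opt: val=7, then acc=-2, then (!(max((1 - acc), (val * a)) == (acc - a))) is false, then acc=-25, then returns 33
verdict: not equivalent; witness: a=-5, b=3


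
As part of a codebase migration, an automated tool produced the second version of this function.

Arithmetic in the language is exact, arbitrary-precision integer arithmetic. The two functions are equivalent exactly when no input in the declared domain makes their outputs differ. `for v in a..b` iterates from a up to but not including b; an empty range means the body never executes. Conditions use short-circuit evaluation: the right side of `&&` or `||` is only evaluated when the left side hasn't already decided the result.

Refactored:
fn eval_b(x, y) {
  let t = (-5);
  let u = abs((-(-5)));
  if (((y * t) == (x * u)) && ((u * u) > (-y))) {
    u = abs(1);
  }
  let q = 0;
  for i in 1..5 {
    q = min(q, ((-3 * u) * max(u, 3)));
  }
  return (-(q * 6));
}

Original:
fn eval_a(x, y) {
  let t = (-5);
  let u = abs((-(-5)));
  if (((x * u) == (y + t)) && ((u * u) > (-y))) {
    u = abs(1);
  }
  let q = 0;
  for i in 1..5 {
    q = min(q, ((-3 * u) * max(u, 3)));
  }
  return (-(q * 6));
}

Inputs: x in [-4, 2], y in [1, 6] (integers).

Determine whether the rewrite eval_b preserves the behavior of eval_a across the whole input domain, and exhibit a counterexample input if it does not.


Evaluate both at x=-4, y=4.
eval_a: t=-5, then u=5, then (((x * u) == (y + t)) && ((u * u) > (-y))) is false, then q=0, then (i=1), then q=-75, then (i=2), then q=-75, then (i=3), then q=-75, then (i=4), then q=-75, then returns 450
eval_b: t=-5, then u=5, then (((y * t) == (x * u)) && ((u * u) > (-y))) is true, then u=1, then q=0, then (i=1), then q=-9, then (i=2), then q=-9, then (i=3), then q=-9, then (i=4), then q=-9, then returns 54
450 vs 54 — the two versions disagree here.
verdict: not equivalent; witness: x=-4, y=4


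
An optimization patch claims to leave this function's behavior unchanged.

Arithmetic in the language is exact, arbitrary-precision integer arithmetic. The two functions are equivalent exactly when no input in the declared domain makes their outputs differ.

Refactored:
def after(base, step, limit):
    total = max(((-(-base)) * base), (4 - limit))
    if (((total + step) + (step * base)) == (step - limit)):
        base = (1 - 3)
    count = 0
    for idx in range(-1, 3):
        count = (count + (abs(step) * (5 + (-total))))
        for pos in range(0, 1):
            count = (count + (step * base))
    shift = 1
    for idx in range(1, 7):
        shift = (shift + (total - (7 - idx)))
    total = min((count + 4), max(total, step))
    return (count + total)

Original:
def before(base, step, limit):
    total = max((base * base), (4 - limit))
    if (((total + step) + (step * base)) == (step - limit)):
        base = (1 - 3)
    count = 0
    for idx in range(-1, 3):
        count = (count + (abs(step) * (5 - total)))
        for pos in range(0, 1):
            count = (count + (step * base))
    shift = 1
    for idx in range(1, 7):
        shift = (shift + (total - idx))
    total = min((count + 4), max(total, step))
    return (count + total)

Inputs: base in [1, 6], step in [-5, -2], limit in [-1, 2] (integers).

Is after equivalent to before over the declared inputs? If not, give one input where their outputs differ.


The two are interchangeable: constant usage differs; and arithmetic usage differs, and every declared input agrees.
Spot check at base=6, step=-3, limit=1 — before: total becomes 36; next (((total + step) + (step * base)) == (step - limit)) evaluates to false; next count becomes 0; next at idx=-1:; next count becomes -93; next at pos=0:; next count becomes -111; next at idx=0:; next count becomes -204; next at pos=0:; next count becomes -222; next at idx=1:; next count becomes -315; next at pos=0:; next count becomes -333; next at idx=2:; next count becomes -426; next at pos=0:; next count becomes -444; next shift becomes 1; next at idx=1:; next shift becomes 36; next at idx=2:; next shift becomes 70; next at idx=3:; next shift becomes 103; next at idx=4:; next shift becomes 135; next at idx=5:; next shift becomes 166; next at idx=6:; next shift becomes 196; next total becomes -440; next final value -884. after: total becomes 36; next (((total + step) + (step * base)) == (step - limit)) evaluates to false; next count becomes 0; next at idx=-1:; next count becomes -93; next at pos=0:; next count becomes -111; next at idx=0:; next count becomes -204; next at pos=0:; next count becomes -222; next at idx=1:; next count becomes -315; next at pos=0:; next count becomes -333; next at idx=2:; next count becomes -426; next at pos=0:; next count becomes -444; next shift becomes 1; next at idx=1:; next shift becomes 31; next at idx=2:; next shift becomes 62; next at idx=3:; next shift becomes 94; next at idx=4:; next shift becomes 127; next at idx=5:; next shift becomes 161; next at idx=6:; next shift becomes 196; next total becomes -440; next final value -884. Both give -884.
Across all 96 domain points the two functions coincide.
verdict: equivalent


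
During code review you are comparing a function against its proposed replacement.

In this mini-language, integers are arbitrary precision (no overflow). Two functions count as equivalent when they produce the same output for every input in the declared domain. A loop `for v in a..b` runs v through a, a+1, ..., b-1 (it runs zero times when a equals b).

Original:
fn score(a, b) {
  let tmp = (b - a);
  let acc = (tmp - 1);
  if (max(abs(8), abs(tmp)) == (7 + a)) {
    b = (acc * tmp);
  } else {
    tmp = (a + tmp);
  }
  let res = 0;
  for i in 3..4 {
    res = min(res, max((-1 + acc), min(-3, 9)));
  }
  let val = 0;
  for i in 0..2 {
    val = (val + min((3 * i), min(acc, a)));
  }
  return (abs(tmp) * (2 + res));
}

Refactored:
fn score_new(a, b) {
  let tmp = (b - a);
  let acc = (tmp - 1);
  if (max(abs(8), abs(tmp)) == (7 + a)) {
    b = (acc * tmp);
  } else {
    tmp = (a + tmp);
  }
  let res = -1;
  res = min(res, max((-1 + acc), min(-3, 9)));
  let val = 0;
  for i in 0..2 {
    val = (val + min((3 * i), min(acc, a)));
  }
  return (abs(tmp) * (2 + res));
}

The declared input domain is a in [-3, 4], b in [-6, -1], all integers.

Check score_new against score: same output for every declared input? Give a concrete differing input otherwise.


Run the pair on a=-3, b=-1.
score: tmp = 2; acc = 1; (max(abs(8), abs(tmp)) == (7 + a)) -> false; tmp = -1; res = 0; [i=3]; res = 0; val = 0; [i=0]; val = -3; [i=1]; val = -6; return 2
score_new: tmp = 2; acc = 1; (max(abs(8), abs(tmp)) == (7 + a)) -> false; tmp = -1; res = -1; res = -1; val = 0; [i=0]; val = -3; [i=1]; val = -6; return 1
2 vs 1 — the two versions disagree here.
verdict: not equivalent; witness: a=-3, b=-1
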